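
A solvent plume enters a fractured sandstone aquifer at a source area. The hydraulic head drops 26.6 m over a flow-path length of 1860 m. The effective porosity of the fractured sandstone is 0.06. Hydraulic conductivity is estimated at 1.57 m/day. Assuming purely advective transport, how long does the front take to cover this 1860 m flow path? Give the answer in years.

13.6

Hydraulic gradient i = Δh / L = 26.6 / 1860 = 0.01430.
Darcy flux q = K · i = 1.570 × 0.01430 = 0.02245 m/day.
Seepage velocity v = q / n_e = 0.02245 / 0.06 = 0.3742 m/day.
Travel time t = L / v = 1860 / 0.3742 = 4970 days = 13.61 years.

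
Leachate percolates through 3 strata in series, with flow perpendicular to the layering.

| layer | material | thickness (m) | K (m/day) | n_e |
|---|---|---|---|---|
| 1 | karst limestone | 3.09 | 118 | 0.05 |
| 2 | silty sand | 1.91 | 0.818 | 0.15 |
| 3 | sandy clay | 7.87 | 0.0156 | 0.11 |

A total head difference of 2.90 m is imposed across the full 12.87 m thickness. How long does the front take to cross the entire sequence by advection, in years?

0.625

With flow normal to the layers, continuity requires the same specific discharge q through every layer.
Σ(b_i/K_i) = 3.09/118 + 1.91/0.818 + 7.87/0.0156 = 506.8 d.
q = Δh / Σ(b_i/K_i) = 2.90 / 506.8 = 0.005722 m/day.
In each layer the seepage velocity is v_i = q/n_i, so the layer transit time is t_i = b_i·n_i / q:
  layer 1 (karst limestone): t_1 = 3.09 × 0.05 / 0.005722 = 27.00 d
  layer 2 (silty sand): t_2 = 1.91 × 0.15 / 0.005722 = 50.07 d
  layer 3 (sandy clay): t_3 = 7.87 × 0.11 / 0.005722 = 151.3 d
Total t = Σ t_i = 228.4 days = 0.6253 years.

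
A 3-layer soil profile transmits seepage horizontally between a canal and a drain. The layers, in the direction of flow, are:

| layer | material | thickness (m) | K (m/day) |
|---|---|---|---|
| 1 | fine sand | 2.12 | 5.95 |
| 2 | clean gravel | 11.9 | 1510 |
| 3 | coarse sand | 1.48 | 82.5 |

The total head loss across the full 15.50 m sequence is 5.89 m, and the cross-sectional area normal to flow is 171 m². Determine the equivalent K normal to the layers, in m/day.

40.6

Flow is perpendicular to layering, so the layers act in series and the equivalent K is the thickness-weighted harmonic mean.
Total thickness L = 2.12 + 11.9 + 1.48 = 15.50 m.
Σ(b_i/K_i) = 2.12/5.95 + 11.9/1510 + 1.48/82.5 = 0.3821 d.
K_eq = L / Σ(b_i/K_i) = 15.50 / 0.3821 = 40.56 m/day.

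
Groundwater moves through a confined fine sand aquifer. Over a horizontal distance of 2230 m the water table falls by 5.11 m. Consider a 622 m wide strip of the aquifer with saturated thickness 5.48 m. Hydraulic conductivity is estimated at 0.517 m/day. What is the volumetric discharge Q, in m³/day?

Cross-sectional area A = 622 × 5.48 = 3409 m².
Hydraulic gradient i = Δh / L = 5.11 / 2230 = 0.002291.
Darcy's law: Q = K · A · i = 0.5170 × 3409 × 0.002291 = 4.038 m³/day.

4.04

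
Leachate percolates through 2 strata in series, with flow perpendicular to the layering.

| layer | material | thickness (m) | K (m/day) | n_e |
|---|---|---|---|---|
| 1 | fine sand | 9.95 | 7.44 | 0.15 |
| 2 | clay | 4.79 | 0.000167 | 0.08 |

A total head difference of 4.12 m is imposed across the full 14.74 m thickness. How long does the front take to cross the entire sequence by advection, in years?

With flow normal to the layers, continuity requires the same specific discharge q through every layer.
Σ(b_i/K_i) = 9.95/7.44 + 4.79/0.000167 = 28684 d.
q = Δh / Σ(b_i/K_i) = 4.12 / 28684 = 0.0001436 m/day.
In each layer the seepage velocity is v_i = q/n_i, so the layer transit time is t_i = b_i·n_i / q:
  layer 1 (fine sand): t_1 = 9.95 × 0.15 / 0.0001436 = 10391 d
  layer 2 (clay): t_2 = 4.79 × 0.08 / 0.0001436 = 2668 d
Total t = Σ t_i = 13059 days = 35.75 years.

35.8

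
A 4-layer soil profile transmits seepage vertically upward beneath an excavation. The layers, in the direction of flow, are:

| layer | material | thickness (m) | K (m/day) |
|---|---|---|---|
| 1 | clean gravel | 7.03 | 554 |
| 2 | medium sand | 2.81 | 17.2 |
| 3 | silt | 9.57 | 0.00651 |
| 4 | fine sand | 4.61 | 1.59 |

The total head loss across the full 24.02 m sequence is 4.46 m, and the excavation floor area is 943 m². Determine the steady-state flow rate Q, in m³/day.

2.86

Flow is perpendicular to layering, so the layers act in series and the equivalent K is the thickness-weighted harmonic mean.
Total thickness L = 7.03 + 2.81 + 9.57 + 4.61 = 24.02 m.
Σ(b_i/K_i) = 7.03/554 + 2.81/17.2 + 9.57/0.00651 + 4.61/1.59 = 1473 d.
K_eq = L / Σ(b_i/K_i) = 24.02 / 1473 = 0.01631 m/day.
Q = K_eq · A · (Δh/L) = 0.01631 × 943 × (4.46/24.02) = 2.855 m³/day.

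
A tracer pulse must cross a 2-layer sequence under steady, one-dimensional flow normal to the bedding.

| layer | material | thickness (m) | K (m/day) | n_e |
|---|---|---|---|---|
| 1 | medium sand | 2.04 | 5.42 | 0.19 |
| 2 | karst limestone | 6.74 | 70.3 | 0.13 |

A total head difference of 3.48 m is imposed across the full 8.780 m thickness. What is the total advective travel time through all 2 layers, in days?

With flow normal to the layers, continuity requires the same specific discharge q through every layer.
Σ(b_i/K_i) = 2.04/5.42 + 6.74/70.3 = 0.4723 d.
q = Δh / Σ(b_i/K_i) = 3.48 / 0.4723 = 7.369 m/day.
In each layer the seepage velocity is v_i = q/n_i, so the layer transit time is t_i = b_i·n_i / q:
  layer 1 (medium sand): t_1 = 2.04 × 0.19 / 7.369 = 0.05260 d
  layer 2 (karst limestone): t_2 = 6.74 × 0.13 / 7.369 = 0.1189 d
Total t = Σ t_i = 0.1715 days.

0.172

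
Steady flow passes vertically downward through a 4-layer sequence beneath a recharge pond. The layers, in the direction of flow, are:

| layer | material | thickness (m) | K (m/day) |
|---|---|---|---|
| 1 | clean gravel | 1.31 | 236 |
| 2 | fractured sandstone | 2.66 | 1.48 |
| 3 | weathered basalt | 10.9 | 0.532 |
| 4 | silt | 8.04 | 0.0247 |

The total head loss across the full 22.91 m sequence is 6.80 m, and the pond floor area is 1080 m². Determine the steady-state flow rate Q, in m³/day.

Flow is perpendicular to layering, so the layers act in series and the equivalent K is the thickness-weighted harmonic mean.
Total thickness L = 1.31 + 2.66 + 10.9 + 8.04 = 22.91 m.
Σ(b_i/K_i) = 1.31/236 + 2.66/1.48 + 10.9/0.532 + 8.04/0.0247 = 347.8 d.
K_eq = L / Σ(b_i/K_i) = 22.91 / 347.8 = 0.06587 m/day.
Q = K_eq · A · (Δh/L) = 0.06587 × 1080 × (6.80/22.91) = 21.12 m³/day.

21.1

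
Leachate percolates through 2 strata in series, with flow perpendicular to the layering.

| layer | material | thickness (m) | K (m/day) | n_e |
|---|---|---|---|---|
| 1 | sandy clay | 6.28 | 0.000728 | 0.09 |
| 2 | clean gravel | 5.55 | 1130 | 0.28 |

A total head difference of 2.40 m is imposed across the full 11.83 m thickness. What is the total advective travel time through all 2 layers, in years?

With flow normal to the layers, continuity requires the same specific discharge q through every layer.
Σ(b_i/K_i) = 6.28/0.000728 + 5.55/1130 = 8626 d.
q = Δh / Σ(b_i/K_i) = 2.40 / 8626 = 0.0002782 m/day.
In each layer the seepage velocity is v_i = q/n_i, so the layer transit time is t_i = b_i·n_i / q:
  layer 1 (sandy clay): t_1 = 6.28 × 0.09 / 0.0002782 = 2032 d
  layer 2 (clean gravel): t_2 = 5.55 × 0.28 / 0.0002782 = 5586 d
Total t = Σ t_i = 7617 days = 20.85 years.

20.9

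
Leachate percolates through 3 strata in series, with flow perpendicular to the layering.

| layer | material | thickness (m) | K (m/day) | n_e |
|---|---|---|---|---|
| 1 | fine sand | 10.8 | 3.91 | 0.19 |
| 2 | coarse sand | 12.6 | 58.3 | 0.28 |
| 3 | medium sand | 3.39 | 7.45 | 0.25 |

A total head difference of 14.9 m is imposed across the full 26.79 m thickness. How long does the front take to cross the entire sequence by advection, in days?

With flow normal to the layers, continuity requires the same specific discharge q through every layer.
Σ(b_i/K_i) = 10.8/3.91 + 12.6/58.3 + 3.39/7.45 = 3.433 d.
q = Δh / Σ(b_i/K_i) = 14.9 / 3.433 = 4.340 m/day.
In each layer the seepage velocity is v_i = q/n_i, so the layer transit time is t_i = b_i·n_i / q:
  layer 1 (fine sand): t_1 = 10.8 × 0.19 / 4.340 = 0.4728 d
  layer 2 (coarse sand): t_2 = 12.6 × 0.28 / 4.340 = 0.8129 d
  layer 3 (medium sand): t_3 = 3.39 × 0.25 / 4.340 = 0.1953 d
Total t = Σ t_i = 1.481 days.

1.48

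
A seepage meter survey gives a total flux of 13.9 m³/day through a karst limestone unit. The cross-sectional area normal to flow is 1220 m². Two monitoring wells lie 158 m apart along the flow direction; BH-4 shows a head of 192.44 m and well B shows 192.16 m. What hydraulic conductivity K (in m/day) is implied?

Hydraulic gradient i = (192.44 − 192.16) / 158 = 0.28 / 158 = 0.001772.
From Q = K·A·i, K = Q / (A·i) = 13.9 / (1220 × 0.001772) = 6.429 m/day.

6.43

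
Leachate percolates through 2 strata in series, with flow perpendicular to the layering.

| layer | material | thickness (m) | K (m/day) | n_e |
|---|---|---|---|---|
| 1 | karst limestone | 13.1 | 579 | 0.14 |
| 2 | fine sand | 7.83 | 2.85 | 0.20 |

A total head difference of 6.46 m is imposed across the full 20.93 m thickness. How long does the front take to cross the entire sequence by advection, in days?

1.46

With flow normal to the layers, continuity requires the same specific discharge q through every layer.
Σ(b_i/K_i) = 13.1/579 + 7.83/2.85 = 2.770 d.
q = Δh / Σ(b_i/K_i) = 6.46 / 2.770 = 2.332 m/day.
In each layer the seepage velocity is v_i = q/n_i, so the layer transit time is t_i = b_i·n_i / q:
  layer 1 (karst limestone): t_1 = 13.1 × 0.14 / 2.332 = 0.7864 d
  layer 2 (fine sand): t_2 = 7.83 × 0.20 / 2.332 = 0.6715 d
Total t = Σ t_i = 1.458 days.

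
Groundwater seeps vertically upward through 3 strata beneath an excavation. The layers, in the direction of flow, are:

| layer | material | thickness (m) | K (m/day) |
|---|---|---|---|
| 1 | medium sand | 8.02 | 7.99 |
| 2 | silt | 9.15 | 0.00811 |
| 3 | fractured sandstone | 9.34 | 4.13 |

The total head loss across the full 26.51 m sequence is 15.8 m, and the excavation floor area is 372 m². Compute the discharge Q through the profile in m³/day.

5.19

Flow is perpendicular to layering, so the layers act in series and the equivalent K is the thickness-weighted harmonic mean.
Total thickness L = 8.02 + 9.15 + 9.34 = 26.51 m.
Σ(b_i/K_i) = 8.02/7.99 + 9.15/0.00811 + 9.34/4.13 = 1132 d.
K_eq = L / Σ(b_i/K_i) = 26.51 / 1132 = 0.02343 m/day.
Q = K_eq · A · (Δh/L) = 0.02343 × 372 × (15.8/26.51) = 5.195 m³/day.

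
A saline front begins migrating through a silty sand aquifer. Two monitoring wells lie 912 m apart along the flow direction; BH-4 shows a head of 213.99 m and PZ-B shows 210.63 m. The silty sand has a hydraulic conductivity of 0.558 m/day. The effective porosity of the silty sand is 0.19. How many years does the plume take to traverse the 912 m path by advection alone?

231

Hydraulic gradient i = (213.99 − 210.63) / 912 = 3.36 / 912 = 0.003684.
Darcy flux q = K · i = 0.5580 × 0.003684 = 0.002056 m/day.
Seepage velocity v = q / n_e = 0.002056 / 0.19 = 0.01082 m/day.
Travel time t = L / v = 912 / 0.01082 = 84289 days = 230.8 years.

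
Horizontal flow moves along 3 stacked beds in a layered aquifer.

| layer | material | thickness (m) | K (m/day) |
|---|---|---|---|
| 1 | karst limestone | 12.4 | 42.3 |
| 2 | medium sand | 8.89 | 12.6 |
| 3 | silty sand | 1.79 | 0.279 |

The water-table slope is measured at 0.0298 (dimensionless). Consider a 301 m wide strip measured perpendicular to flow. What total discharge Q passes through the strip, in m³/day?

5710

Flow is parallel to layering, so each bed carries its own Darcy discharge and the transmissivities add.
Σ(K_i·b_i) = 42.3×12.4 + 12.6×8.89 + 0.279×1.79 = 637.0 m²/day.
Hydraulic gradient i = 0.0298.
Q = Σ(K_i·b_i) · W · i = 637.0 × 301 × 0.02980 = 5714 m³/day.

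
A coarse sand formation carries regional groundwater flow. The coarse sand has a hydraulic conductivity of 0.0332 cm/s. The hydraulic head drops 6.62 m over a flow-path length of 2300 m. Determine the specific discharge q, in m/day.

0.0826

Convert K: 0.0332 cm/s × 864 = 28.68 m/day.
Hydraulic gradient i = Δh / L = 6.62 / 2300 = 0.002878.
Specific discharge q = K · i = 28.68 × 0.002878 = 0.08256 m/day.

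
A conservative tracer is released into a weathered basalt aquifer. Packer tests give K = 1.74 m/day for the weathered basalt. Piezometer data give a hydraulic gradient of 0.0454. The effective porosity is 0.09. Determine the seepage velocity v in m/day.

0.878

Hydraulic gradient i = 0.0454.
Darcy flux q = K · i = 1.740 × 0.04540 = 0.07900 m/day.
Seepage velocity v = q / n_e = 0.07900 / 0.09 = 0.8777 m/day.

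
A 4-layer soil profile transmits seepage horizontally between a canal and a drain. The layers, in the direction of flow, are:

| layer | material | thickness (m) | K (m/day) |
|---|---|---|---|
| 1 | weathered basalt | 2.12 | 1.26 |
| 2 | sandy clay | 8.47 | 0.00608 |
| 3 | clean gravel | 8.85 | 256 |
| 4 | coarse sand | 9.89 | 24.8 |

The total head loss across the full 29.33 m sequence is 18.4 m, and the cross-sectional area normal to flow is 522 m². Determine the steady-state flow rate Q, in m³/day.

Flow is perpendicular to layering, so the layers act in series and the equivalent K is the thickness-weighted harmonic mean.
Total thickness L = 2.12 + 8.47 + 8.85 + 9.89 = 29.33 m.
Σ(b_i/K_i) = 2.12/1.26 + 8.47/0.00608 + 8.85/256 + 9.89/24.8 = 1395 d.
K_eq = L / Σ(b_i/K_i) = 29.33 / 1395 = 0.02102 m/day.
Q = K_eq · A · (Δh/L) = 0.02102 × 522 × (18.4/29.33) = 6.884 m³/day.

6.88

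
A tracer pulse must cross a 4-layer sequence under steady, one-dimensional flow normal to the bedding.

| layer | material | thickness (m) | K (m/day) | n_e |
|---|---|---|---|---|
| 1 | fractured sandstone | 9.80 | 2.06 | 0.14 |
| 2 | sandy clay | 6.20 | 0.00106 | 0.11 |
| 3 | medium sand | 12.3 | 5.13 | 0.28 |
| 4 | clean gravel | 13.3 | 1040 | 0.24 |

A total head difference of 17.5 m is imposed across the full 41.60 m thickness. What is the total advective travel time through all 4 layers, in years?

7.96

With flow normal to the layers, continuity requires the same specific discharge q through every layer.
Σ(b_i/K_i) = 9.80/2.06 + 6.20/0.00106 + 12.3/5.13 + 13.3/1040 = 5856 d.
q = Δh / Σ(b_i/K_i) = 17.5 / 5856 = 0.002988 m/day.
In each layer the seepage velocity is v_i = q/n_i, so the layer transit time is t_i = b_i·n_i / q:
  layer 1 (fractured sandstone): t_1 = 9.80 × 0.14 / 0.002988 = 459.1 d
  layer 2 (sandy clay): t_2 = 6.20 × 0.11 / 0.002988 = 228.2 d
  layer 3 (medium sand): t_3 = 12.3 × 0.28 / 0.002988 = 1153 d
  layer 4 (clean gravel): t_4 = 13.3 × 0.24 / 0.002988 = 1068 d
Total t = Σ t_i = 2908 days = 7.962 years.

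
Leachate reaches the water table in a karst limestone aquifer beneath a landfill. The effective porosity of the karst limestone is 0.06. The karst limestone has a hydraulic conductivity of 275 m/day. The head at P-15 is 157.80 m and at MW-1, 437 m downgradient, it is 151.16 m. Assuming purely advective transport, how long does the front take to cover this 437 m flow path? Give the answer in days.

Hydraulic gradient i = (157.80 − 151.16) / 437 = 6.64 / 437 = 0.01519.
Darcy flux q = K · i = 275.0 × 0.01519 = 4.178 m/day.
Seepage velocity v = q / n_e = 4.178 / 0.06 = 69.64 m/day.
Travel time t = L / v = 437 / 69.64 = 6.275 days.

6.27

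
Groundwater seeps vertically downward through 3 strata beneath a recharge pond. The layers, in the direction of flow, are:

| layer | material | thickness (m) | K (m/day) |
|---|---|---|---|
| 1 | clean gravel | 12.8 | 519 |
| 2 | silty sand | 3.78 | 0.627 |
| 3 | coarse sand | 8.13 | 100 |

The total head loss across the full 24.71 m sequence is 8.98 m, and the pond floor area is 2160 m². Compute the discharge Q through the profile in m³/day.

3160

Flow is perpendicular to layering, so the layers act in series and the equivalent K is the thickness-weighted harmonic mean.
Total thickness L = 12.8 + 3.78 + 8.13 = 24.71 m.
Σ(b_i/K_i) = 12.8/519 + 3.78/0.627 + 8.13/100 = 6.135 d.
K_eq = L / Σ(b_i/K_i) = 24.71 / 6.135 = 4.028 m/day.
Q = K_eq · A · (Δh/L) = 4.028 × 2160 × (8.98/24.71) = 3162 m³/day.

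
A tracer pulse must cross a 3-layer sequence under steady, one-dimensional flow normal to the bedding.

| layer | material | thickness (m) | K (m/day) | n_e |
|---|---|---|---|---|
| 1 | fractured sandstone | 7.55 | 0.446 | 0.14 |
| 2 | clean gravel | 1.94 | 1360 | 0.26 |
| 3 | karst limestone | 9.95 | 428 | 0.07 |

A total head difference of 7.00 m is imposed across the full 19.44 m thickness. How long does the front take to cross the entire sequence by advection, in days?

With flow normal to the layers, continuity requires the same specific discharge q through every layer.
Σ(b_i/K_i) = 7.55/0.446 + 1.94/1360 + 9.95/428 = 16.95 d.
q = Δh / Σ(b_i/K_i) = 7.00 / 16.95 = 0.4129 m/day.
In each layer the seepage velocity is v_i = q/n_i, so the layer transit time is t_i = b_i·n_i / q:
  layer 1 (fractured sandstone): t_1 = 7.55 × 0.14 / 0.4129 = 2.560 d
  layer 2 (clean gravel): t_2 = 1.94 × 0.26 / 0.4129 = 1.222 d
  layer 3 (karst limestone): t_3 = 9.95 × 0.07 / 0.4129 = 1.687 d
Total t = Σ t_i = 5.468 days.

5.47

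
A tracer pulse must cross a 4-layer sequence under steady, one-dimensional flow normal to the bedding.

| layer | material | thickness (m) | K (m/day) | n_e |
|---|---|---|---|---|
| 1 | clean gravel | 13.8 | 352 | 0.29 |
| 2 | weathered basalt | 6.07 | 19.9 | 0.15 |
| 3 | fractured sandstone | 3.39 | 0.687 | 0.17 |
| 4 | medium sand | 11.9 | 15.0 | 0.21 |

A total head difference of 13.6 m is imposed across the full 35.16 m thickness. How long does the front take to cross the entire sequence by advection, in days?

With flow normal to the layers, continuity requires the same specific discharge q through every layer.
Σ(b_i/K_i) = 13.8/352 + 6.07/19.9 + 3.39/0.687 + 11.9/15.0 = 6.072 d.
q = Δh / Σ(b_i/K_i) = 13.6 / 6.072 = 2.240 m/day.
In each layer the seepage velocity is v_i = q/n_i, so the layer transit time is t_i = b_i·n_i / q:
  layer 1 (clean gravel): t_1 = 13.8 × 0.29 / 2.240 = 1.787 d
  layer 2 (weathered basalt): t_2 = 6.07 × 0.15 / 2.240 = 0.4065 d
  layer 3 (fractured sandstone): t_3 = 3.39 × 0.17 / 2.240 = 0.2573 d
  layer 4 (medium sand): t_4 = 11.9 × 0.21 / 2.240 = 1.116 d
Total t = Σ t_i = 3.566 days.

3.57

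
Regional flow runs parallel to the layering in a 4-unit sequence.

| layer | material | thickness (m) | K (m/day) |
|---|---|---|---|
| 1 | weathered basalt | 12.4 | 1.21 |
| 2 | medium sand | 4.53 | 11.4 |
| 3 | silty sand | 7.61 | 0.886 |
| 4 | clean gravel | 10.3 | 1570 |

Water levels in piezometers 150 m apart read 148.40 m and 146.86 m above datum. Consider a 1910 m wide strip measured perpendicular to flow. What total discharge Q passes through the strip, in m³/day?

Flow is parallel to layering, so each bed carries its own Darcy discharge and the transmissivities add.
Σ(K_i·b_i) = 1.21×12.4 + 11.4×4.53 + 0.886×7.61 + 1570×10.3 = 16244 m²/day.
Hydraulic gradient i = (148.40 − 146.86) / 150 = 1.54 / 150 = 0.01027.
Q = Σ(K_i·b_i) · W · i = 16244 × 1910 × 0.01027 = 3.185e+05 m³/day.

319000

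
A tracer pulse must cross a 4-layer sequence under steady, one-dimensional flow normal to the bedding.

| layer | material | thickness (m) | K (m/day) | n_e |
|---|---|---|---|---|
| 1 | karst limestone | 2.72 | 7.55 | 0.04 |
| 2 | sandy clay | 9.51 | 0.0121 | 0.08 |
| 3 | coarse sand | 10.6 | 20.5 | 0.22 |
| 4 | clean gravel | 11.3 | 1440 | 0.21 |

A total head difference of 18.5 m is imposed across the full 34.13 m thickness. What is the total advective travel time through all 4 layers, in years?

With flow normal to the layers, continuity requires the same specific discharge q through every layer.
Σ(b_i/K_i) = 2.72/7.55 + 9.51/0.0121 + 10.6/20.5 + 11.3/1440 = 786.8 d.
q = Δh / Σ(b_i/K_i) = 18.5 / 786.8 = 0.02351 m/day.
In each layer the seepage velocity is v_i = q/n_i, so the layer transit time is t_i = b_i·n_i / q:
  layer 1 (karst limestone): t_1 = 2.72 × 0.04 / 0.02351 = 4.627 d
  layer 2 (sandy clay): t_2 = 9.51 × 0.08 / 0.02351 = 32.36 d
  layer 3 (coarse sand): t_3 = 10.6 × 0.22 / 0.02351 = 99.18 d
  layer 4 (clean gravel): t_4 = 11.3 × 0.21 / 0.02351 = 100.9 d
Total t = Σ t_i = 237.1 days = 0.6491 years.

0.649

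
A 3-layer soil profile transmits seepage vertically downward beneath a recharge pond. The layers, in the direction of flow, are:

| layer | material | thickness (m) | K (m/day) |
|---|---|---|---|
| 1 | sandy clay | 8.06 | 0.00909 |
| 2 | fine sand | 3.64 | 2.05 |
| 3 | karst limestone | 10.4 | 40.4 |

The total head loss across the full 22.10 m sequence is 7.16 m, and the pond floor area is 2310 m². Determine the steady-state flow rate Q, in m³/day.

18.6

Flow is perpendicular to layering, so the layers act in series and the equivalent K is the thickness-weighted harmonic mean.
Total thickness L = 8.06 + 3.64 + 10.4 = 22.10 m.
Σ(b_i/K_i) = 8.06/0.00909 + 3.64/2.05 + 10.4/40.4 = 888.7 d.
K_eq = L / Σ(b_i/K_i) = 22.10 / 888.7 = 0.02487 m/day.
Q = K_eq · A · (Δh/L) = 0.02487 × 2310 × (7.16/22.10) = 18.61 m³/day.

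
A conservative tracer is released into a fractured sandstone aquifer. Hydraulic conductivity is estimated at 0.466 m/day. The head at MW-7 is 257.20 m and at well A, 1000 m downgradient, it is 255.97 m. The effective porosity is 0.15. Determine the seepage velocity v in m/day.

Hydraulic gradient i = (257.20 − 255.97) / 1000 = 1.23 / 1000 = 0.001230.
Darcy flux q = K · i = 0.4660 × 0.001230 = 0.0005732 m/day.
Seepage velocity v = q / n_e = 0.0005732 / 0.15 = 0.003821 m/day.

0.00382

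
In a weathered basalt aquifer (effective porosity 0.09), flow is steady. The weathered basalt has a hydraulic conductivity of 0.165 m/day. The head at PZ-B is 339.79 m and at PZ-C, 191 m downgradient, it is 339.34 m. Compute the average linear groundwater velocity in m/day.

Hydraulic gradient i = (339.79 − 339.34) / 191 = 0.45 / 191 = 0.002356.
Darcy flux q = K · i = 0.1650 × 0.002356 = 0.0003887 m/day.
Seepage velocity v = q / n_e = 0.0003887 / 0.09 = 0.004319 m/day.

0.00432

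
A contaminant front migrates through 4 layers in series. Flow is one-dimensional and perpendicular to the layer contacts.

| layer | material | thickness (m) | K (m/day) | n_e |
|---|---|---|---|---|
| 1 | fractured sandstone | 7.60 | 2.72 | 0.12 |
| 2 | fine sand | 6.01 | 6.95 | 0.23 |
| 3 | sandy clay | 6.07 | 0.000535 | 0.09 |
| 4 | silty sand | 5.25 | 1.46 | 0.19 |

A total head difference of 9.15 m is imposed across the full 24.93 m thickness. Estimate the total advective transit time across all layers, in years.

With flow normal to the layers, continuity requires the same specific discharge q through every layer.
Σ(b_i/K_i) = 7.60/2.72 + 6.01/6.95 + 6.07/0.000535 + 5.25/1.46 = 11353 d.
q = Δh / Σ(b_i/K_i) = 9.15 / 11353 = 0.0008060 m/day.
In each layer the seepage velocity is v_i = q/n_i, so the layer transit time is t_i = b_i·n_i / q:
  layer 1 (fractured sandstone): t_1 = 7.60 × 0.12 / 0.0008060 = 1132 d
  layer 2 (fine sand): t_2 = 6.01 × 0.23 / 0.0008060 = 1715 d
  layer 3 (sandy clay): t_3 = 6.07 × 0.09 / 0.0008060 = 677.8 d
  layer 4 (silty sand): t_4 = 5.25 × 0.19 / 0.0008060 = 1238 d
Total t = Σ t_i = 4762 days = 13.04 years.

13.0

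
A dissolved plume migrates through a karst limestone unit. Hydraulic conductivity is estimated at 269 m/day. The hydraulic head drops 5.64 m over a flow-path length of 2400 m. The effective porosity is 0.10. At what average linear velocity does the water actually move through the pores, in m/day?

6.32

Hydraulic gradient i = Δh / L = 5.64 / 2400 = 0.002350.
Darcy flux q = K · i = 269.0 × 0.002350 = 0.6321 m/day.
Seepage velocity v = q / n_e = 0.6321 / 0.10 = 6.321 m/day.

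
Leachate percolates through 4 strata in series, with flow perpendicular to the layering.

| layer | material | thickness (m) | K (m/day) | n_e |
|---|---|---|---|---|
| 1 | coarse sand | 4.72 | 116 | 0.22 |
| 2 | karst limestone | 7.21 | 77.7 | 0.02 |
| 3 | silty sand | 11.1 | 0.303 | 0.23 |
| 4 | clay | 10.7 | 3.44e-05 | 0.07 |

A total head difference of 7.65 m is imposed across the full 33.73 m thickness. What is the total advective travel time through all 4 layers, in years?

With flow normal to the layers, continuity requires the same specific discharge q through every layer.
Σ(b_i/K_i) = 4.72/116 + 7.21/77.7 + 11.1/0.303 + 10.7/3.44e-05 = 3.111e+05 d.
q = Δh / Σ(b_i/K_i) = 7.65 / 3.111e+05 = 2.459e-05 m/day.
In each layer the seepage velocity is v_i = q/n_i, so the layer transit time is t_i = b_i·n_i / q:
  layer 1 (coarse sand): t_1 = 4.72 × 0.22 / 2.459e-05 = 42226 d
  layer 2 (karst limestone): t_2 = 7.21 × 0.02 / 2.459e-05 = 5864 d
  layer 3 (silty sand): t_3 = 11.1 × 0.23 / 2.459e-05 = 1.038e+05 d
  layer 4 (clay): t_4 = 10.7 × 0.07 / 2.459e-05 = 30458 d
Total t = Σ t_i = 1.824e+05 days = 499.3 years.

499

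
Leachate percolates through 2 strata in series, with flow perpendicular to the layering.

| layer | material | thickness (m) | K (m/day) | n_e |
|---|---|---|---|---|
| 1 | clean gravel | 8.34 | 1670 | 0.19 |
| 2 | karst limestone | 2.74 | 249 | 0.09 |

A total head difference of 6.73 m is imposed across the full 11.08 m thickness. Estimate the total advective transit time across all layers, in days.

0.00435

With flow normal to the layers, continuity requires the same specific discharge q through every layer.
Σ(b_i/K_i) = 8.34/1670 + 2.74/249 = 0.01600 d.
q = Δh / Σ(b_i/K_i) = 6.73 / 0.01600 = 420.7 m/day.
In each layer the seepage velocity is v_i = q/n_i, so the layer transit time is t_i = b_i·n_i / q:
  layer 1 (clean gravel): t_1 = 8.34 × 0.19 / 420.7 = 0.003767 d
  layer 2 (karst limestone): t_2 = 2.74 × 0.09 / 420.7 = 0.0005862 d
Total t = Σ t_i = 0.004353 days.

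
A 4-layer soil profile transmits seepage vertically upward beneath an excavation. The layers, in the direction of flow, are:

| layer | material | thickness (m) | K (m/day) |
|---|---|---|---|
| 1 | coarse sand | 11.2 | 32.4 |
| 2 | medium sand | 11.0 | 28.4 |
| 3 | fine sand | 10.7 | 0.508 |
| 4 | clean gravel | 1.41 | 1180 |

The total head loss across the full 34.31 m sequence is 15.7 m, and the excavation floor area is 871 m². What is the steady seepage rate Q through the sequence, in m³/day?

627

Flow is perpendicular to layering, so the layers act in series and the equivalent K is the thickness-weighted harmonic mean.
Total thickness L = 11.2 + 11.0 + 10.7 + 1.41 = 34.31 m.
Σ(b_i/K_i) = 11.2/32.4 + 11.0/28.4 + 10.7/0.508 + 1.41/1180 = 21.80 d.
K_eq = L / Σ(b_i/K_i) = 34.31 / 21.80 = 1.574 m/day.
Q = K_eq · A · (Δh/L) = 1.574 × 871 × (15.7/34.31) = 627.4 m³/day.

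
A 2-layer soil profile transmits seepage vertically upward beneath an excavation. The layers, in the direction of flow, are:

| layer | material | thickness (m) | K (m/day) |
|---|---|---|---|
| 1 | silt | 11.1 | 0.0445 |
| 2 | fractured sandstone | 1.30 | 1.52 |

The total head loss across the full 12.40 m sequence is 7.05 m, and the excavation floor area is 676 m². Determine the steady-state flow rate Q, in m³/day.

Flow is perpendicular to layering, so the layers act in series and the equivalent K is the thickness-weighted harmonic mean.
Total thickness L = 11.1 + 1.30 = 12.40 m.
Σ(b_i/K_i) = 11.1/0.0445 + 1.30/1.52 = 250.3 d.
K_eq = L / Σ(b_i/K_i) = 12.40 / 250.3 = 0.04954 m/day.
Q = K_eq · A · (Δh/L) = 0.04954 × 676 × (7.05/12.40) = 19.04 m³/day.

19.0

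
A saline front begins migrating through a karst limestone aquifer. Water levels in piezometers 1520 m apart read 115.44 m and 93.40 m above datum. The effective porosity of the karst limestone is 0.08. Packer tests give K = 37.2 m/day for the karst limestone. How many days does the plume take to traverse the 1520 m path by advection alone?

225

Hydraulic gradient i = (115.44 − 93.40) / 1520 = 22.04 / 1520 = 0.01450.
Darcy flux q = K · i = 37.20 × 0.01450 = 0.5394 m/day.
Seepage velocity v = q / n_e = 0.5394 / 0.08 = 6.742 m/day.
Travel time t = L / v = 1520 / 6.742 = 225.4 days.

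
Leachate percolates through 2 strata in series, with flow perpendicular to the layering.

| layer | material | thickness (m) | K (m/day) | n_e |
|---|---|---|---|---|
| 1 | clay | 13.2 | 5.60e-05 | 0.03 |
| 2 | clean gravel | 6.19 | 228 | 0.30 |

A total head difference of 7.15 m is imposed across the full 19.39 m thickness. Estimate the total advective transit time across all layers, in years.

203

With flow normal to the layers, continuity requires the same specific discharge q through every layer.
Σ(b_i/K_i) = 13.2/5.60e-05 + 6.19/228 = 2.357e+05 d.
q = Δh / Σ(b_i/K_i) = 7.15 / 2.357e+05 = 3.033e-05 m/day.
In each layer the seepage velocity is v_i = q/n_i, so the layer transit time is t_i = b_i·n_i / q:
  layer 1 (clay): t_1 = 13.2 × 0.03 / 3.033e-05 = 13055 d
  layer 2 (clean gravel): t_2 = 6.19 × 0.30 / 3.033e-05 = 61220 d
Total t = Σ t_i = 74275 days = 203.4 years.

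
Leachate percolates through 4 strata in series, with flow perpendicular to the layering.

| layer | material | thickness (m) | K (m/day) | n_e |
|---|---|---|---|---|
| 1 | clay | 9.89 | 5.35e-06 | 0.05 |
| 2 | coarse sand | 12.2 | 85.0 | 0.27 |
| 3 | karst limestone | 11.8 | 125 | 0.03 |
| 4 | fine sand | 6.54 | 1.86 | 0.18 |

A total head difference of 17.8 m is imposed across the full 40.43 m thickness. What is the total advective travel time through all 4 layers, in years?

With flow normal to the layers, continuity requires the same specific discharge q through every layer.
Σ(b_i/K_i) = 9.89/5.35e-06 + 12.2/85.0 + 11.8/125 + 6.54/1.86 = 1.849e+06 d.
q = Δh / Σ(b_i/K_i) = 17.8 / 1.849e+06 = 9.629e-06 m/day.
In each layer the seepage velocity is v_i = q/n_i, so the layer transit time is t_i = b_i·n_i / q:
  layer 1 (clay): t_1 = 9.89 × 0.05 / 9.629e-06 = 51356 d
  layer 2 (coarse sand): t_2 = 12.2 × 0.27 / 9.629e-06 = 3.421e+05 d
  layer 3 (karst limestone): t_3 = 11.8 × 0.03 / 9.629e-06 = 36764 d
  layer 4 (fine sand): t_4 = 6.54 × 0.18 / 9.629e-06 = 1.223e+05 d
Total t = Σ t_i = 5.525e+05 days = 1513 years.

1510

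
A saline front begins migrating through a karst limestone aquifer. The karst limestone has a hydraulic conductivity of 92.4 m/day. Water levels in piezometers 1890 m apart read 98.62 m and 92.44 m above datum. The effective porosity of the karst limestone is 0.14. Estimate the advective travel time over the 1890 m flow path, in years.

Hydraulic gradient i = (98.62 − 92.44) / 1890 = 6.18 / 1890 = 0.003270.
Darcy flux q = K · i = 92.40 × 0.003270 = 0.3021 m/day.
Seepage velocity v = q / n_e = 0.3021 / 0.14 = 2.158 m/day.
Travel time t = L / v = 1890 / 2.158 = 875.8 days = 2.398 years.

2.40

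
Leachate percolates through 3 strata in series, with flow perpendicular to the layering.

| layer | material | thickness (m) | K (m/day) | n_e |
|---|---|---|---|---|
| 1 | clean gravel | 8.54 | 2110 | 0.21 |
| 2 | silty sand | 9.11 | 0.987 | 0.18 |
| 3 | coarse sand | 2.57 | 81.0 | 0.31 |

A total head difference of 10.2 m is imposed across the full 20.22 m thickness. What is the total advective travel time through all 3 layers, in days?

With flow normal to the layers, continuity requires the same specific discharge q through every layer.
Σ(b_i/K_i) = 8.54/2110 + 9.11/0.987 + 2.57/81.0 = 9.266 d.
q = Δh / Σ(b_i/K_i) = 10.2 / 9.266 = 1.101 m/day.
In each layer the seepage velocity is v_i = q/n_i, so the layer transit time is t_i = b_i·n_i / q:
  layer 1 (clean gravel): t_1 = 8.54 × 0.21 / 1.101 = 1.629 d
  layer 2 (silty sand): t_2 = 9.11 × 0.18 / 1.101 = 1.490 d
  layer 3 (coarse sand): t_3 = 2.57 × 0.31 / 1.101 = 0.7237 d
Total t = Σ t_i = 3.842 days.

3.84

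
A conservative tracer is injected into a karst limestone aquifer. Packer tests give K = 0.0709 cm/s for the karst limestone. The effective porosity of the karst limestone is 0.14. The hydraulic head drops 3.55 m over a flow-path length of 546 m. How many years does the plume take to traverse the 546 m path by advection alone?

0.525

Convert K: 0.0709 cm/s × 864 = 61.26 m/day.
Hydraulic gradient i = Δh / L = 3.55 / 546 = 0.006502.
Darcy flux q = K · i = 61.26 × 0.006502 = 0.3983 m/day.
Seepage velocity v = q / n_e = 0.3983 / 0.14 = 2.845 m/day.
Travel time t = L / v = 546 / 2.845 = 191.9 days = 0.5255 years.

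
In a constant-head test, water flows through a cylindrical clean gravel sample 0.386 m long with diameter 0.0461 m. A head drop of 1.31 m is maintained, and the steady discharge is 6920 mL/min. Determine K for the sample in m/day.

1760

Cross-sectional area A = π·(d/2)² = π × (0.0461/2)² = 0.001669 m².
Convert discharge: 6920 mL/min = 0.0001153 m³/s.
Darcy's law rearranged: K = Q·L / (A·Δh) = 0.0001153 × 0.386 / (0.001669 × 1.31) = 0.02036 m/s = 1759 m/day.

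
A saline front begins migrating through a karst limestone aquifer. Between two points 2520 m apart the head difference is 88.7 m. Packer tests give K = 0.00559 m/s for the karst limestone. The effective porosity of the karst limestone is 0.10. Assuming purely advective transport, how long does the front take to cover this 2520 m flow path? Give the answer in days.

Convert K: 0.00559 m/s × 86400 = 483.0 m/day.
Hydraulic gradient i = Δh / L = 88.7 / 2520 = 0.03520.
Darcy flux q = K · i = 483.0 × 0.03520 = 17.00 m/day.
Seepage velocity v = q / n_e = 17.00 / 0.10 = 170.0 m/day.
Travel time t = L / v = 2520 / 170.0 = 14.82 days.

14.8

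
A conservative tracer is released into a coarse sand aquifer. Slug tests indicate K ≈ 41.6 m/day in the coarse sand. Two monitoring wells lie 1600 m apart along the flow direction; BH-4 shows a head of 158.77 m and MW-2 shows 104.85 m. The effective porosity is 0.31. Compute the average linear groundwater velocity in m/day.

4.52

Hydraulic gradient i = (158.77 − 104.85) / 1600 = 53.92 / 1600 = 0.03370.
Darcy flux q = K · i = 41.60 × 0.03370 = 1.402 m/day.
Seepage velocity v = q / n_e = 1.402 / 0.31 = 4.522 m/day.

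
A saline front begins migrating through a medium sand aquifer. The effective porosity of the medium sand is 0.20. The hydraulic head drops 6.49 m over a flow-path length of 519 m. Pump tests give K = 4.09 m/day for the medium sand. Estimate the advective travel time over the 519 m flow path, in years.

5.56

Hydraulic gradient i = Δh / L = 6.49 / 519 = 0.01250.
Darcy flux q = K · i = 4.090 × 0.01250 = 0.05114 m/day.
Seepage velocity v = q / n_e = 0.05114 / 0.20 = 0.2557 m/day.
Travel time t = L / v = 519 / 0.2557 = 2030 days = 5.557 years.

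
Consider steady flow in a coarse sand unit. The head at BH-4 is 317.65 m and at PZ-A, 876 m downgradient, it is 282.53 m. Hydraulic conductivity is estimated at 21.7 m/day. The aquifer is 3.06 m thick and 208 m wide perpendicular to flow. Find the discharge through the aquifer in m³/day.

Cross-sectional area A = 208 × 3.06 = 636.5 m².
Hydraulic gradient i = (317.65 − 282.53) / 876 = 35.12 / 876 = 0.04009.
Darcy's law: Q = K · A · i = 21.70 × 636.5 × 0.04009 = 553.7 m³/day.

554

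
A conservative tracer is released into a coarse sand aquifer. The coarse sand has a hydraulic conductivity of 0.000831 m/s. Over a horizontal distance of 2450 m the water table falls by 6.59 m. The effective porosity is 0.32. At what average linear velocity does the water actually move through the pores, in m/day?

Convert K: 0.000831 m/s × 86400 = 71.80 m/day.
Hydraulic gradient i = Δh / L = 6.59 / 2450 = 0.002690.
Darcy flux q = K · i = 71.80 × 0.002690 = 0.1931 m/day.
Seepage velocity v = q / n_e = 0.1931 / 0.32 = 0.6035 m/day.

0.604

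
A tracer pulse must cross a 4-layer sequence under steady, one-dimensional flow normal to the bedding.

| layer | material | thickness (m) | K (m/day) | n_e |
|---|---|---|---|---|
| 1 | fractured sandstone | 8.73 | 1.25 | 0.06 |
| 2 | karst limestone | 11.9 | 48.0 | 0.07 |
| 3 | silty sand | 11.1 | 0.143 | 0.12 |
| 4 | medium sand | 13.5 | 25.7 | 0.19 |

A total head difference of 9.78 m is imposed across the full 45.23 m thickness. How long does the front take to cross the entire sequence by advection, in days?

45.9

With flow normal to the layers, continuity requires the same specific discharge q through every layer.
Σ(b_i/K_i) = 8.73/1.25 + 11.9/48.0 + 11.1/0.143 + 13.5/25.7 = 85.38 d.
q = Δh / Σ(b_i/K_i) = 9.78 / 85.38 = 0.1145 m/day.
In each layer the seepage velocity is v_i = q/n_i, so the layer transit time is t_i = b_i·n_i / q:
  layer 1 (fractured sandstone): t_1 = 8.73 × 0.06 / 0.1145 = 4.573 d
  layer 2 (karst limestone): t_2 = 11.9 × 0.07 / 0.1145 = 7.272 d
  layer 3 (silty sand): t_3 = 11.1 × 0.12 / 0.1145 = 11.63 d
  layer 4 (medium sand): t_4 = 13.5 × 0.19 / 0.1145 = 22.39 d
Total t = Σ t_i = 45.87 days.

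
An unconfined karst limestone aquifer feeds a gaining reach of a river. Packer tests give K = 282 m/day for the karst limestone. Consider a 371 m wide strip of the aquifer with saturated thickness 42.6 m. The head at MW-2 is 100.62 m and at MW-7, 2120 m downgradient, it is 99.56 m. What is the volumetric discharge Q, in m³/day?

Cross-sectional area A = 371 × 42.6 = 15805 m².
Hydraulic gradient i = (100.62 − 99.56) / 2120 = 1.06 / 2120 = 0.0005000.
Darcy's law: Q = K · A · i = 282.0 × 15805 × 0.0005000 = 2228 m³/day.

2230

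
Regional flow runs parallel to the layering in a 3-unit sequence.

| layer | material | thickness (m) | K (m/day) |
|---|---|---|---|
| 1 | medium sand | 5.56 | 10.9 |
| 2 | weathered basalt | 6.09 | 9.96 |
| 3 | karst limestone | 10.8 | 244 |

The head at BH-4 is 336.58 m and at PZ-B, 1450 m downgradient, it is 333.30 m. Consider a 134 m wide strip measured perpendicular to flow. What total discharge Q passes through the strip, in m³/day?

836

Flow is parallel to layering, so each bed carries its own Darcy discharge and the transmissivities add.
Σ(K_i·b_i) = 10.9×5.56 + 9.96×6.09 + 244×10.8 = 2756 m²/day.
Hydraulic gradient i = (336.58 − 333.30) / 1450 = 3.28 / 1450 = 0.002262.
Q = Σ(K_i·b_i) · W · i = 2756 × 134 × 0.002262 = 835.5 m³/day.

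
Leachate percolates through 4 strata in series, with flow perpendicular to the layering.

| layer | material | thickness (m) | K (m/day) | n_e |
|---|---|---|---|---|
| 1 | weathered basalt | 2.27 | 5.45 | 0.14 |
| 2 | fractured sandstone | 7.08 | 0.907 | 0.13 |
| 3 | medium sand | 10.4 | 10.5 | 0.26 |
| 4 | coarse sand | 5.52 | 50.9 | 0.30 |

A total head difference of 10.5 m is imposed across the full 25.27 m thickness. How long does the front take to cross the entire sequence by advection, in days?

With flow normal to the layers, continuity requires the same specific discharge q through every layer.
Σ(b_i/K_i) = 2.27/5.45 + 7.08/0.907 + 10.4/10.5 + 5.52/50.9 = 9.321 d.
q = Δh / Σ(b_i/K_i) = 10.5 / 9.321 = 1.126 m/day.
In each layer the seepage velocity is v_i = q/n_i, so the layer transit time is t_i = b_i·n_i / q:
  layer 1 (weathered basalt): t_1 = 2.27 × 0.14 / 1.126 = 0.2821 d
  layer 2 (fractured sandstone): t_2 = 7.08 × 0.13 / 1.126 = 0.8171 d
  layer 3 (medium sand): t_3 = 10.4 × 0.26 / 1.126 = 2.400 d
  layer 4 (coarse sand): t_4 = 5.52 × 0.30 / 1.126 = 1.470 d
Total t = Σ t_i = 4.970 days.

4.97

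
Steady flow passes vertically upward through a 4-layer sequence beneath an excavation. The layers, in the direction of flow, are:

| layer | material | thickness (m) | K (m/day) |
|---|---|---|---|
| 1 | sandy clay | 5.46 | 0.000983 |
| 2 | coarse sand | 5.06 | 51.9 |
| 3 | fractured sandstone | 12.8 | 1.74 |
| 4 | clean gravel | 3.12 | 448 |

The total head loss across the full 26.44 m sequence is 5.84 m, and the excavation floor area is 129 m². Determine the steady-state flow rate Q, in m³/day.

0.135

Flow is perpendicular to layering, so the layers act in series and the equivalent K is the thickness-weighted harmonic mean.
Total thickness L = 5.46 + 5.06 + 12.8 + 3.12 = 26.44 m.
Σ(b_i/K_i) = 5.46/0.000983 + 5.06/51.9 + 12.8/1.74 + 3.12/448 = 5562 d.
K_eq = L / Σ(b_i/K_i) = 26.44 / 5562 = 0.004754 m/day.
Q = K_eq · A · (Δh/L) = 0.004754 × 129 × (5.84/26.44) = 0.1355 m³/day.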